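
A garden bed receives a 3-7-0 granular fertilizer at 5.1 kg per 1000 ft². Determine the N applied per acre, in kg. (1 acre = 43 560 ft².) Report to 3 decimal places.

6.665 kg N per acre

nitrogen per 1000 ft² = 5.1 × 3% = 0.153 kg.
Convert to per acre: 0.153 × 43.56 = 6.66468 kg.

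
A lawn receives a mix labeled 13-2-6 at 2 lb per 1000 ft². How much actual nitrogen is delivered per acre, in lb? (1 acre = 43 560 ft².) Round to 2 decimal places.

nitrogen per 1000 ft² = 2 × 13% = 0.26 lb.
Convert to per acre: 0.26 × 43.56 = 11.3256 lb.

11.33 lb N per acre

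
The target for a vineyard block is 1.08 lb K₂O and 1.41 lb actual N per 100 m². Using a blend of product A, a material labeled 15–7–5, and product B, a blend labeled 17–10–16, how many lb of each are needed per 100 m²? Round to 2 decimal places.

With a, b = lb per 100 m² of product A and product B:
K₂O: 0.05·a + 0.16·b = 1.08
N: 0.15·a + 0.17·b = 1.41
Solving simultaneously: a = 2.70968, b = 5.90323.

2.71 lb product A, 5.90 lb product B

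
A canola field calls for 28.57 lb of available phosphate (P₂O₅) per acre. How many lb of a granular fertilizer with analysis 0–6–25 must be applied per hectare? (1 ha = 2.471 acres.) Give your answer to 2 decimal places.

1176.61 lb of product per hectare

Product per acre = 28.57 / 6% = 476.167 lb.
Convert to per hectare: 476.167 × 2.471 = 1176.608 lb.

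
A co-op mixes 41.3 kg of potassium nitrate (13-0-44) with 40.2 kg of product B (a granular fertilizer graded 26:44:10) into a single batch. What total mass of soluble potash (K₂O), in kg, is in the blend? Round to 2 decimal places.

22.19 kg K₂O

K₂O mass = 44%×41.3 + 10%×40.2 = 22.192 kg.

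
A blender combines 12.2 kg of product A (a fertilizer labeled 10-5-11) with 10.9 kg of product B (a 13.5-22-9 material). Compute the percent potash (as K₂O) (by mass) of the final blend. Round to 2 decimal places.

10.06% K₂O

Total mass = 12.2 + 10.9 = 23.1 kg.
K₂O mass = 11%×12.2 + 9%×10.9 = 2.323 kg.
% K₂O = 2.323 / 23.1 = 10.0563%.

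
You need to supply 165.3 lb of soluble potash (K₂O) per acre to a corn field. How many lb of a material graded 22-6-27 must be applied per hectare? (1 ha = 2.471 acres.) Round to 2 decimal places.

Product per acre = 165.3 / 27% = 612.222 lb.
Convert to per hectare: 612.222 × 2.471 = 1512.801 lb.

1512.80 lb of product per hectare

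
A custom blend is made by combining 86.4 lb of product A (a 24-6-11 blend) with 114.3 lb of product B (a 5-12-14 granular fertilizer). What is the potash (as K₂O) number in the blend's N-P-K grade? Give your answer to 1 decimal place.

Total mass = 86.4 + 114.3 = 200.7 lb.
K₂O mass = 11%×86.4 + 14%×114.3 = 25.506 lb.
% K₂O = 25.506 / 200.7 = 12.7085%.

12.7% K₂O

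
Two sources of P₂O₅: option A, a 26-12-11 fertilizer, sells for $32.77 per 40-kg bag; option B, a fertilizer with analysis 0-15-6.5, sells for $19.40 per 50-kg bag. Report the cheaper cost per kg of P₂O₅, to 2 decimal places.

option A: P₂O₅ per bag = 40 × 12% = 4.8 kg; cost = 32.77 / 4.8 = $6.8271/kg P₂O₅.
option B: P₂O₅ per bag = 50 × 15% = 7.5 kg; cost = 19.40 / 7.5 = $2.5867/kg P₂O₅.
option B is cheaper.

$2.59 per kg P₂O₅ (option B)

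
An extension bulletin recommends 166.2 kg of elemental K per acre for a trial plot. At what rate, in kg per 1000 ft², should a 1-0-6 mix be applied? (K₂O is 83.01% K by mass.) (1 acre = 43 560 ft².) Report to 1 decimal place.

As K₂O: 166.2 / 0.8301 = 200.217 kg per acre.
Product per acre = 200.217 / 6% = 3336.95 kg.
Convert to per 1000 ft²: 3336.95 × 0.0229568 = 76.6058 kg.

76.6 kg of product per thousand sq ft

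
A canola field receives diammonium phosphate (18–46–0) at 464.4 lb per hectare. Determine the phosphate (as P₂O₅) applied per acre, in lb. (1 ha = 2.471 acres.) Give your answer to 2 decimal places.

P₂O₅ per hectare = 464.4 × 46% = 213.624 lb.
Convert to per acre: 213.624 × 0.404694 = 86.4524 lb.

86.45 lb P₂O₅ per acre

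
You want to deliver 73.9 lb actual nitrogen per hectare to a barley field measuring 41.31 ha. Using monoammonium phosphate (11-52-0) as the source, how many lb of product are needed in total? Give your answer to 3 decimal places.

Product per hectare = 73.9 / 11% = 671.818 lb.
Total product = 671.818 × 41.31 = 27752.8091 lb.

27752.809 lb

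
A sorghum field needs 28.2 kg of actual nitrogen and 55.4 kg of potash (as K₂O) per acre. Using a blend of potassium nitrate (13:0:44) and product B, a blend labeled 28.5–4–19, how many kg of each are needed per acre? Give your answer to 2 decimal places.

103.58 kg potassium nitrate, 51.70 kg product B

Let a = kg of potassium nitrate, b = kg of product B (per acre).
N: 0.13·a + 0.285·b = 28.2
K₂O: 0.44·a + 0.19·b = 55.4
Eliminate a: (row1) − 0.13/0.44·(row2) → 0.228864·b = 11.8318, so b = 51.6981.
Back-substitute: a = (28.2 − 0.285·51.6981) / 0.13 = 103.5849.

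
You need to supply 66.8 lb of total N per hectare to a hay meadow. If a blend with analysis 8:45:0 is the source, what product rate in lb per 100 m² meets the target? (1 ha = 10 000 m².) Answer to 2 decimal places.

8.35 lb of product per hundred sq m

Product per hectare = 66.8 / 8% = 835 lb.
Convert to per 100 m²: 835 × 0.01 = 8.35 lb.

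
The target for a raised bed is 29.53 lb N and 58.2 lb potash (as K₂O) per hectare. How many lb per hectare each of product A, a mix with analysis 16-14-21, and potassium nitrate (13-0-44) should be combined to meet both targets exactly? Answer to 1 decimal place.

125.9 lb product A, 72.2 lb potassium nitrate

With a, b = lb per hectare of product A and potassium nitrate:
N: 0.16·a + 0.13·b = 29.53
K₂O: 0.21·a + 0.44·b = 58.2
From row1: a = (29.53 − 0.13·b) / 0.16.
Into row2: 0.21·(29.53 − 0.13·b)/0.16 + 0.44·b = 58.2 → b = 72.174, a = 125.921.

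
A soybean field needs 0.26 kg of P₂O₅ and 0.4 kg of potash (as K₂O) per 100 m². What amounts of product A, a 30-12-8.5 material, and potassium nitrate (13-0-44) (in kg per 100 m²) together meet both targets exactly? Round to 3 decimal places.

Let a = kg of product A, b = kg of potassium nitrate (per 100 m²).
P₂O₅: 0.12·a + 0·b = 0.26
K₂O: 0.085·a + 0.44·b = 0.4
From row1: a = (0.26 − 0·b) / 0.12.
Into row2: 0.085·(0.26 − 0·b)/0.12 + 0.44·b = 0.4 → b = 0.49053, a = 2.16667.

2.167 kg product A, 0.491 kg potassium nitrate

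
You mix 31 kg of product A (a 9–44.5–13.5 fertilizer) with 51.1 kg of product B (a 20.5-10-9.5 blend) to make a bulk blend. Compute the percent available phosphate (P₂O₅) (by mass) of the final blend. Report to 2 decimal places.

Total mass = 31 + 51.1 = 82.1 kg.
P₂O₅ mass = 44.5%×31 + 10%×51.1 = 18.905 kg.
% P₂O₅ = 18.905 / 82.1 = 23.0268%.

23.03% P₂O₅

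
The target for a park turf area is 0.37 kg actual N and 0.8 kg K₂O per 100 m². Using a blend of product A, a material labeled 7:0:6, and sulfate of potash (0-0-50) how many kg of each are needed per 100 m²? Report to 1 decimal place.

5.3 kg product A, 1.0 kg sulfate of potash

Let a = kg of product A, b = kg of sulfate of potash (per 100 m²).
N: 0.07·a + 0·b = 0.37
K₂O: 0.06·a + 0.5·b = 0.8
Eliminate b: (row1) − 0/0.5·(row2) → 0.07·a = 0.37, so a = 5.28571.
Then b = (0.8 − 0.06·5.28571) / 0.5 = 0.965714.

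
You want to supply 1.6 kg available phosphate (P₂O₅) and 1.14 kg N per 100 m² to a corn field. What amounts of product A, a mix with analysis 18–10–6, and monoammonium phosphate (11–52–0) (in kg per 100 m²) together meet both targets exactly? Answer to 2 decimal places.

With a, b = kg per 100 m² of product A and monoammonium phosphate:
P₂O₅: 0.1·a + 0.52·b = 1.6
N: 0.18·a + 0.11·b = 1.14
Solving simultaneously: a = 5.046, b = 2.10654.

5.05 kg product A, 2.11 kg monoammonium phosphate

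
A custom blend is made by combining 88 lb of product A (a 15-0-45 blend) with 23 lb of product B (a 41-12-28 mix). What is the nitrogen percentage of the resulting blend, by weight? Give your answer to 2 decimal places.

20.39% N

Total mass = 88 + 23 = 111 lb.
N mass = 15%×88 + 41%×23 = 22.63 lb.
% N = 22.63 / 111 = 20.3874%.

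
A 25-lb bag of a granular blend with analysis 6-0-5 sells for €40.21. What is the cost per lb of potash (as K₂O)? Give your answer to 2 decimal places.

K₂O in bag = 25 × 5% = 1.25 lb.
Cost per lb K₂O = €40.21 / 1.25 = €32.1680.

€32.17 per lb K₂O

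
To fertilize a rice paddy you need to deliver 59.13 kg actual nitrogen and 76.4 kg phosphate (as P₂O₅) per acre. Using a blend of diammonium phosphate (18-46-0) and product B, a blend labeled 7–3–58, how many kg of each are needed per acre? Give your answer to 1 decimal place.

Per-acre balance (a = diammonium phosphate, b = product B):
N: 0.18·a + 0.07·b = 59.13
P₂O₅: 0.46·a + 0.03·b = 76.4
Solving simultaneously: a = 133.362, b = 501.784.

133.4 kg diammonium phosphate, 501.8 kg product B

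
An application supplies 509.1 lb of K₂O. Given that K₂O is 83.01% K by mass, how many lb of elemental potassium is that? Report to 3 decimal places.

422.604 lb K

K = 509.1 × 0.8301 = 422.6039 lb.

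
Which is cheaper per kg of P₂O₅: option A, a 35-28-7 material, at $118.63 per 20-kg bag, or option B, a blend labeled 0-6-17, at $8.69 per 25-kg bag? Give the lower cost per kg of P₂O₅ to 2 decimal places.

option A: P₂O₅ per bag = 20 × 28% = 5.6 kg; cost = 118.63 / 5.6 = $21.1839/kg P₂O₅.
option B: P₂O₅ per bag = 25 × 6% = 1.5 kg; cost = 8.69 / 1.5 = $5.7933/kg P₂O₅.
option B is cheaper.

$5.79 per kg P₂O₅ (option B)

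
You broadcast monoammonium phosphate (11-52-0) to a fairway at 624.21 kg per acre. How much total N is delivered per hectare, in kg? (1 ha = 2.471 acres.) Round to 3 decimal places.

nitrogen per acre = 624.21 × 11% = 68.6631 kg.
Convert to per hectare: 68.6631 × 2.471 = 169.6665 kg.

169.667 kg N per hectare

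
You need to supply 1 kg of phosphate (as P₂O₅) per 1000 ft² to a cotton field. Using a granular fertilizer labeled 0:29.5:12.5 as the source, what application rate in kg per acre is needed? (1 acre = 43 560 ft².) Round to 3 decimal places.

Product per 1000 ft² = 1 / 29.5% = 3.38983 kg.
Convert to per acre: 3.38983 × 43.56 = 147.66102 kg.

147.661 kg of product per acre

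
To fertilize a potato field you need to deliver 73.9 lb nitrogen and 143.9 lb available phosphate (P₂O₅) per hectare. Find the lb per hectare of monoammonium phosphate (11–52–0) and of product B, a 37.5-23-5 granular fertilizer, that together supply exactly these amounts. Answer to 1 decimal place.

With a, b = lb per hectare of monoammonium phosphate and product B:
N: 0.11·a + 0.375·b = 73.9
P₂O₅: 0.52·a + 0.23·b = 143.9
From row1: a = (73.9 − 0.375·b) / 0.11.
Into row2: 0.52·(73.9 − 0.375·b)/0.11 + 0.23·b = 143.9 → b = 133.17, a = 217.829.

217.8 lb monoammonium phosphate, 133.2 lb product B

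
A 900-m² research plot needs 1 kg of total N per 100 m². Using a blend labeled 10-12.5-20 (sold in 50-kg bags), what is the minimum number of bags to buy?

2 bags

Product per 100 m² = 1 / 10% = 10 kg.
Total product = 10 × 900 / 100 = 90 kg.
Bags = ⌈90 / 50⌉ = 2.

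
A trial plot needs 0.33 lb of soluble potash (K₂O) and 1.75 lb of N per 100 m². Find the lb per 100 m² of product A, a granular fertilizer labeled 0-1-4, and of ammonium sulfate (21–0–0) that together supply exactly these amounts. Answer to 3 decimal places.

8.250 lb product A, 8.333 lb ammonium sulfate

Per-100 m² balance (a = product A, b = ammonium sulfate):
K₂O: 0.04·a + 0·b = 0.33
N: 0·a + 0.21·b = 1.75
Solving simultaneously: a = 8.25, b = 8.33333.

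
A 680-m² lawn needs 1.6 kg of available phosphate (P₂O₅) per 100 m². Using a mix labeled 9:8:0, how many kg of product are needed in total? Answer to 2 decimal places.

Product per 100 m² = 1.6 / 8% = 20 kg.
Total product = 20 × 680 / 100 = 136 kg.

136.00 kg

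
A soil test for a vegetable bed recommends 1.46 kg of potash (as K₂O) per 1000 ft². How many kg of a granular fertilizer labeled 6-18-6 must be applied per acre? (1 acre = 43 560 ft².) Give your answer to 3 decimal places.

Product per 1000 ft² = 1.46 / 6% = 24.3333 kg.
Convert to per acre: 24.3333 × 43.56 = 1059.96 kg.

1059.960 kg of product per acre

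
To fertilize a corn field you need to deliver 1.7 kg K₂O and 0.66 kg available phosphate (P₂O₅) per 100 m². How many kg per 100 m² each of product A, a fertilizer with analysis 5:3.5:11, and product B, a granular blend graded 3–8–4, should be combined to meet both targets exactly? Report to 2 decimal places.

With a, b = kg per 100 m² of product A and product B:
K₂O: 0.11·a + 0.04·b = 1.7
P₂O₅: 0.035·a + 0.08·b = 0.66
Solving simultaneously: a = 14.8108, b = 1.77027.

14.81 kg product A, 1.77 kg product B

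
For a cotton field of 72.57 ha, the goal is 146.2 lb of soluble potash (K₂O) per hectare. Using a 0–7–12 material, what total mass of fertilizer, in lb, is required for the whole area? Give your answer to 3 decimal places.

Product per hectare = 146.2 / 12% = 1218.33 lb.
Total product = 1218.33 × 72.57 = 88414.45 lb.

88414.450 lb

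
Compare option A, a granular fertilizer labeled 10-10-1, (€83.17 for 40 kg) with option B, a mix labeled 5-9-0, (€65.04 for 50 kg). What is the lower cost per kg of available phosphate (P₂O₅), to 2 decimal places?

option A: P₂O₅ per bag = 40 × 10% = 4 kg; cost = 83.17 / 4 = €20.7925/kg P₂O₅.
option B: P₂O₅ per bag = 50 × 9% = 4.5 kg; cost = 65.04 / 4.5 = €14.4533/kg P₂O₅.
option B is cheaper.

€14.45 per kg P₂O₅ (option B)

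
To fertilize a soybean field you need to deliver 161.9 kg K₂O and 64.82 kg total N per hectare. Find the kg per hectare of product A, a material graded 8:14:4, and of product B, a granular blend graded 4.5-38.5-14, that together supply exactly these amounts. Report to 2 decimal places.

190.35 kg product A, 1102.04 kg product B

With a, b = kg per hectare of product A and product B:
K₂O: 0.04·a + 0.14·b = 161.9
N: 0.08·a + 0.045·b = 64.82
Eliminate b: (row1) − 0.14/0.045·(row2) → -0.208889·a = -39.7622, so a = 190.351.
Then b = (64.82 − 0.08·190.351) / 0.045 = 1102.043.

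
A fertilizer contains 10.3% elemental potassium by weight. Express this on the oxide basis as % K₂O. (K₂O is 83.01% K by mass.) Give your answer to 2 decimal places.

%K₂O = 10.3 / 0.8301 = 12.4081%.

12.41% K₂O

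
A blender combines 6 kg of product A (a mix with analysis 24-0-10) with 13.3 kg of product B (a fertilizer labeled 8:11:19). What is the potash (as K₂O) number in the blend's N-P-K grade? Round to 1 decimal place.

16.2% K₂O

Total mass = 6 + 13.3 = 19.3 kg.
K₂O mass = 10%×6 + 19%×13.3 = 3.127 kg.
% K₂O = 3.127 / 19.3 = 16.2021%.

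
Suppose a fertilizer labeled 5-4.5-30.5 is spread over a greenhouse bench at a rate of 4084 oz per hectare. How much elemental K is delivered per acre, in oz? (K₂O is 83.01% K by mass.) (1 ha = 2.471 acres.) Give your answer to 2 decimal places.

K₂O per hectare = 4084 × 30.5% = 1245.62 oz.
Elemental K = 1245.62 × 0.8301 = 1033.99 oz per hectare.
Convert to per acre: 1033.99 × 0.404694 = 418.4497 oz.

418.45 oz K per acre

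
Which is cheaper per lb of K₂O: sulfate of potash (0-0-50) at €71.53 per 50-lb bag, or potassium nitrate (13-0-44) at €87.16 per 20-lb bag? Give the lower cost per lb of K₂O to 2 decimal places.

€2.86 per lb K₂O (sulfate of potash)

sulfate of potash: K₂O per bag = 50 × 50% = 25 lb; cost = 71.53 / 25 = €2.8612/lb K₂O.
potassium nitrate: K₂O per bag = 20 × 44% = 8.8 lb; cost = 87.16 / 8.8 = €9.9045/lb K₂O.
sulfate of potash is cheaper.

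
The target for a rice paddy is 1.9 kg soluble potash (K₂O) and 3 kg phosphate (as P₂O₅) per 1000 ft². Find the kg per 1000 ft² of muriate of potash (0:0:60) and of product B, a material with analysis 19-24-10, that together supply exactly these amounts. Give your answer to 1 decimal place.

Per-1000 ft² balance (a = muriate of potash, b = product B):
K₂O: 0.6·a + 0.1·b = 1.9
P₂O₅: 0·a + 0.24·b = 3
Solving simultaneously: a = 1.08333, b = 12.5.

1.1 kg muriate of potash, 12.5 kg product B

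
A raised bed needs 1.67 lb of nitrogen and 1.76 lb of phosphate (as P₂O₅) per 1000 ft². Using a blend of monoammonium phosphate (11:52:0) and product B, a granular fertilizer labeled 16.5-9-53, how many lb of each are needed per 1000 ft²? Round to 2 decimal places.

1.85 lb monoammonium phosphate, 8.89 lb product B

With a, b = lb per 1000 ft² of monoammonium phosphate and product B:
N: 0.11·a + 0.165·b = 1.67
P₂O₅: 0.52·a + 0.09·b = 1.76
Solving simultaneously: a = 1.84585, b = 8.89065.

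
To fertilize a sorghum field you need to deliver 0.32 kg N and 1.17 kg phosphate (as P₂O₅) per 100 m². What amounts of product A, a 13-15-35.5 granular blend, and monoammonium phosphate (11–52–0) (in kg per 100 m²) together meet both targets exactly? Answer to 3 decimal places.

Per-100 m² balance (a = product A, b = monoammonium phosphate):
N: 0.13·a + 0.11·b = 0.32
P₂O₅: 0.15·a + 0.52·b = 1.17
Eliminate a: (row1) − 0.13/0.15·(row2) → -0.340667·b = -0.694, so b = 2.03718.
Back-substitute: a = (0.32 − 0.11·2.03718) / 0.13 = 0.737769.

0.738 kg product A, 2.037 kg monoammonium phosphate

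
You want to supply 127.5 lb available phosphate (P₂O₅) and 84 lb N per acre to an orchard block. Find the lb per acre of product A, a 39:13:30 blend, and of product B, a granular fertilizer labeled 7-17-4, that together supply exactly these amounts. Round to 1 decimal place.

With a, b = lb per acre of product A and product B:
P₂O₅: 0.13·a + 0.17·b = 127.5
N: 0.39·a + 0.07·b = 84
Eliminate b: (row1) − 0.17/0.07·(row2) → -0.817143·a = -76.5, so a = 93.6189.
Then b = (84 − 0.39·93.6189) / 0.07 = 678.409.

93.6 lb product A, 678.4 lb product B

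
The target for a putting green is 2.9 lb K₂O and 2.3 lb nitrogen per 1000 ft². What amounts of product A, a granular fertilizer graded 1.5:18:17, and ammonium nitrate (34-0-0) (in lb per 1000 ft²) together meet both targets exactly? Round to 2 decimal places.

Per-1000 ft² balance (a = product A, b = ammonium nitrate):
K₂O: 0.17·a + 0·b = 2.9
N: 0.015·a + 0.34·b = 2.3
Eliminate b: (row1) − 0/0.34·(row2) → 0.17·a = 2.9, so a = 17.0588.
Then b = (2.3 − 0.015·17.0588) / 0.34 = 6.01211.

17.06 lb product A, 6.01 lb ammonium nitrate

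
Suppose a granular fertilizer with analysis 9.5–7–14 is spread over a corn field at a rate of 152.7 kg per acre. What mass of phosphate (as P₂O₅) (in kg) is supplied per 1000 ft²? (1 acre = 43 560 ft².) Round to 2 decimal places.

0.25 kg P₂O₅ per thousand sq ft

P₂O₅ per acre = 152.7 × 7% = 10.689 kg.
Convert to per 1000 ft²: 10.689 × 0.0229568 = 0.245386 kg.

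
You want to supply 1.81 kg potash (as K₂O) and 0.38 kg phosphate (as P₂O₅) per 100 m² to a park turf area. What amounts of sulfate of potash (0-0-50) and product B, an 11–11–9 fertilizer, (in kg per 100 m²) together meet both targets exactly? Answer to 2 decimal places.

Let a = kg of sulfate of potash, b = kg of product B (per 100 m²).
K₂O: 0.5·a + 0.09·b = 1.81
P₂O₅: 0·a + 0.11·b = 0.38
Solving simultaneously: a = 2.99818, b = 3.45455.

3.00 kg sulfate of potash, 3.45 kg product B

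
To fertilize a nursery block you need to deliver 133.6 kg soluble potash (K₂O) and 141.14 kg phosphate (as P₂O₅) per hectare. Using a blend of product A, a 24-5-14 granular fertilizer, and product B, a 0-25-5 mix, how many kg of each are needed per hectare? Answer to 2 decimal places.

Let a = kg of product A, b = kg of product B (per hectare).
K₂O: 0.14·a + 0.05·b = 133.6
P₂O₅: 0.05·a + 0.25·b = 141.14
Solving simultaneously: a = 810.554, b = 402.449.

810.55 kg product A, 402.45 kg product B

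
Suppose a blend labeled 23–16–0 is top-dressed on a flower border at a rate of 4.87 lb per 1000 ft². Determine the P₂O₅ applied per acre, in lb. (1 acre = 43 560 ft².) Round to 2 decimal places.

P₂O₅ per 1000 ft² = 4.87 × 16% = 0.7792 lb.
Convert to per acre: 0.7792 × 43.56 = 33.942 lb.

33.94 lb P₂O₅ per acre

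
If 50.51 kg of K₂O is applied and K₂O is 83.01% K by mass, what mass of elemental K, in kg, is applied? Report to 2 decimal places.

K = 50.51 × 0.8301 = 41.9284 kg.

41.93 kg K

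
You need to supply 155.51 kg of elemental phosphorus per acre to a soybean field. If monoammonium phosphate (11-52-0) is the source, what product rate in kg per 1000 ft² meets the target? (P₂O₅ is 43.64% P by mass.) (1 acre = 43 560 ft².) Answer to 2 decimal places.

As P₂O₅: 155.51 / 0.4364 = 356.347 kg per acre.
Product per acre = 356.347 / 52% = 685.283 kg.
Convert to per 1000 ft²: 685.283 × 0.0229568 = 15.7319 kg.

15.73 kg of product per thousand sq ft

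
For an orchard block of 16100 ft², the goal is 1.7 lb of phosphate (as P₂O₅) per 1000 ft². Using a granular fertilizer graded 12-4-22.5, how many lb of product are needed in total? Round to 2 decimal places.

684.25 lb

Product per 1000 ft² = 1.7 / 4% = 42.5 lb.
Total product = 42.5 × 16100 / 1000 = 684.25 lb.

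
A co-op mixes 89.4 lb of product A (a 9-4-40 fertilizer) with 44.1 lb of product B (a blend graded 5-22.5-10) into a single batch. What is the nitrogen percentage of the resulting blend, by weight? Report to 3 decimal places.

7.679% N

Total mass = 89.4 + 44.1 = 133.5 lb.
N mass = 9%×89.4 + 5%×44.1 = 10.251 lb.
% N = 10.251 / 133.5 = 7.67865%.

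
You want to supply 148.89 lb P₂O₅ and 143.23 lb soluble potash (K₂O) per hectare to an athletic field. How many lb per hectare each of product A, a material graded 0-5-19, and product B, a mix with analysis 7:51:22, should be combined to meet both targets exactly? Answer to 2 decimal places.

Let a = lb of product A, b = lb of product B (per hectare).
P₂O₅: 0.05·a + 0.51·b = 148.89
K₂O: 0.19·a + 0.22·b = 143.23
From row1: a = (148.89 − 0.51·b) / 0.05.
Into row2: 0.19·(148.89 − 0.51·b)/0.05 + 0.22·b = 143.23 → b = 245.956, a = 469.051.

469.05 lb product A, 245.96 lb product B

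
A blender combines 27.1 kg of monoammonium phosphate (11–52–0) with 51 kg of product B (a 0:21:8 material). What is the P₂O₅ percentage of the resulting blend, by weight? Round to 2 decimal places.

31.76% P₂O₅

Total mass = 27.1 + 51 = 78.1 kg.
P₂O₅ mass = 52%×27.1 + 21%×51 = 24.802 kg.
% P₂O₅ = 24.802 / 78.1 = 31.7567%.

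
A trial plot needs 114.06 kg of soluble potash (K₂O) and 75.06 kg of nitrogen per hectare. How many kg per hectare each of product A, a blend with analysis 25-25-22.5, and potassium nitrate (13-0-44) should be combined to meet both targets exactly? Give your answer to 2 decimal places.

Per-hectare balance (a = product A, b = potassium nitrate):
K₂O: 0.225·a + 0.44·b = 114.06
N: 0.25·a + 0.13·b = 75.06
Eliminate b: (row1) − 0.44/0.13·(row2) → -0.621154·a = -139.989, so a = 225.3697.
Then b = (75.06 − 0.25·225.3697) / 0.13 = 143.981.

225.37 kg product A, 143.98 kg potassium nitrate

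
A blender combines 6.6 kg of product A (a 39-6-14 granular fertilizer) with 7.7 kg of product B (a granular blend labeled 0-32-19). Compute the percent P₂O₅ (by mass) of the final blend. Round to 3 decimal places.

Total mass = 6.6 + 7.7 = 14.3 kg.
P₂O₅ mass = 6%×6.6 + 32%×7.7 = 2.86 kg.
% P₂O₅ = 2.86 / 14.3 = 20%.

20.000% P₂O₅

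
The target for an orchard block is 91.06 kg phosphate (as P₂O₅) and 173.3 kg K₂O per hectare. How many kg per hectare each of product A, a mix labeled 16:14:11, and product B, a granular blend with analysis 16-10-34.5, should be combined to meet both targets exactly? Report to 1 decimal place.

377.6 kg product A, 381.9 kg product B

Let a = kg of product A, b = kg of product B (per hectare).
P₂O₅: 0.14·a + 0.1·b = 91.06
K₂O: 0.11·a + 0.345·b = 173.3
Eliminate b: (row1) − 0.1/0.345·(row2) → 0.108116·a = 40.8281, so a = 377.633.
Then b = (173.3 − 0.11·377.633) / 0.345 = 381.914.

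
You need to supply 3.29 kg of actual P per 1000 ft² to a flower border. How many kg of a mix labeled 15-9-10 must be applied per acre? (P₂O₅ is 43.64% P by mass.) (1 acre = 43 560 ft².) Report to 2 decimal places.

As P₂O₅: 3.29 / 0.4364 = 7.53896 kg per 1000 ft².
Product per 1000 ft² = 7.53896 / 9% = 83.7662 kg.
Convert to per acre: 83.7662 × 43.56 = 3648.854 kg.

3648.85 kg of product per acre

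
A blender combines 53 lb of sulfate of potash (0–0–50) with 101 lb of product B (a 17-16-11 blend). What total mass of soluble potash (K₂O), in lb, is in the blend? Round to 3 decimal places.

K₂O mass = 50%×53 + 11%×101 = 37.61 lb.

37.610 lb K₂O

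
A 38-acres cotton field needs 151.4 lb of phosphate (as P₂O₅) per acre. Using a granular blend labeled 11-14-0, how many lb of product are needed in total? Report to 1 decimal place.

41094.3 lb

Product per acre = 151.4 / 14% = 1081.43 lb.
Total product = 1081.43 × 38 = 41094.29 lb.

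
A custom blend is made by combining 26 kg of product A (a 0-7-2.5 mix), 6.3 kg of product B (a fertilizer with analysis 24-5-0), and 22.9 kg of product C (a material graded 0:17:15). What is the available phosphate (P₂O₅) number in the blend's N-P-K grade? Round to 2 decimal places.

Total mass = 26 + 6.3 + 22.9 = 55.2 kg.
P₂O₅ mass = 7%×26 + 5%×6.3 + 17%×22.9 = 6.028 kg.
% P₂O₅ = 6.028 / 55.2 = 10.9203%.

10.92% P₂O₅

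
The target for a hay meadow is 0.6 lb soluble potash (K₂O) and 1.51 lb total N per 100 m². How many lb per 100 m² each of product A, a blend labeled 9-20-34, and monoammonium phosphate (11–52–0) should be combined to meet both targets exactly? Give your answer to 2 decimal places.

1.76 lb product A, 12.28 lb monoammonium phosphate

Let a = lb of product A, b = lb of monoammonium phosphate (per 100 m²).
K₂O: 0.34·a + 0·b = 0.6
N: 0.09·a + 0.11·b = 1.51
Eliminate a: (row1) − 0.34/0.09·(row2) → -0.415556·b = -5.10444, so b = 12.2834.
Back-substitute: a = (0.6 − 0·12.2834) / 0.34 = 1.76471.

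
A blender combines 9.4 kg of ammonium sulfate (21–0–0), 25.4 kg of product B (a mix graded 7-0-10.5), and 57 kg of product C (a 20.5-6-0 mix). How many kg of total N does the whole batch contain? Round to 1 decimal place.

N mass = 21%×9.4 + 7%×25.4 + 20.5%×57 = 15.437 kg.

15.4 kg N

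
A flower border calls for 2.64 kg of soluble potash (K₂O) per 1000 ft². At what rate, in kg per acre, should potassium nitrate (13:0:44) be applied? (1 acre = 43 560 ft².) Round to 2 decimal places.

261.36 kg of product per acre

Product per 1000 ft² = 2.64 / 44% = 6 kg.
Convert to per acre: 6 × 43.56 = 261.36 kg.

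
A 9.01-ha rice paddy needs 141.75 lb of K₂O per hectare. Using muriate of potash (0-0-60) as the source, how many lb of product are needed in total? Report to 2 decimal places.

Product per hectare = 141.75 / 60% = 236.25 lb.
Total product = 236.25 × 9.01 = 2128.612 lb.

2128.61 lb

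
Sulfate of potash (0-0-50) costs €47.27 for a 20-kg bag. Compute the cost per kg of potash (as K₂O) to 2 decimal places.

€4.73 per kg K₂O

K₂O in bag = 20 × 50% = 10 kg.
Cost per kg K₂O = €47.27 / 10 = €4.7270.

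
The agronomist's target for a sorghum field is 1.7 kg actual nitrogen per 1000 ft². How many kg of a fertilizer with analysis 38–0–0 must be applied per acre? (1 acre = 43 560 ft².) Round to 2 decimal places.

194.87 kg of product per acre

Product per 1000 ft² = 1.7 / 38% = 4.47368 kg.
Convert to per acre: 4.47368 × 43.56 = 194.874 kg.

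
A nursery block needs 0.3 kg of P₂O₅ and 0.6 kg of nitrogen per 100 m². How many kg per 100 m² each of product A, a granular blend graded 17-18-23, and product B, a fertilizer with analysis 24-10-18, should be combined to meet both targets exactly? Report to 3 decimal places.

Let a = kg of product A, b = kg of product B (per 100 m²).
P₂O₅: 0.18·a + 0.1·b = 0.3
N: 0.17·a + 0.24·b = 0.6
Eliminate b: (row1) − 0.1/0.24·(row2) → 0.109167·a = 0.05, so a = 0.458015.
Then b = (0.6 − 0.17·0.458015) / 0.24 = 2.17557.

0.458 kg product A, 2.176 kg product B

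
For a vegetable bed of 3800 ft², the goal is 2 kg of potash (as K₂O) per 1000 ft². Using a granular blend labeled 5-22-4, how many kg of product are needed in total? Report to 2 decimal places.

Product per 1000 ft² = 2 / 4% = 50 kg.
Total product = 50 × 3800 / 1000 = 190 kg.

190.00 kg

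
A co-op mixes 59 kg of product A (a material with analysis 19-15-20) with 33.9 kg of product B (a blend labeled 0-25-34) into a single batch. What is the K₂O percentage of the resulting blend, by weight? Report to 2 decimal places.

25.11% K₂O

Total mass = 59 + 33.9 = 92.9 kg.
K₂O mass = 20%×59 + 34%×33.9 = 23.326 kg.
% K₂O = 23.326 / 92.9 = 25.1087%.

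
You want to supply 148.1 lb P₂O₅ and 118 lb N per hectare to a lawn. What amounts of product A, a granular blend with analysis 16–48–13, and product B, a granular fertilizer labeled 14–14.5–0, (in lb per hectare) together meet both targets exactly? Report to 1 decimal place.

Let a = lb of product A, b = lb of product B (per hectare).
P₂O₅: 0.48·a + 0.145·b = 148.1
N: 0.16·a + 0.14·b = 118
Eliminate a: (row1) − 0.48/0.16·(row2) → -0.275·b = -205.9, so b = 748.727.
Back-substitute: a = (148.1 − 0.145·748.727) / 0.48 = 82.3636.

82.4 lb product A, 748.7 lb product B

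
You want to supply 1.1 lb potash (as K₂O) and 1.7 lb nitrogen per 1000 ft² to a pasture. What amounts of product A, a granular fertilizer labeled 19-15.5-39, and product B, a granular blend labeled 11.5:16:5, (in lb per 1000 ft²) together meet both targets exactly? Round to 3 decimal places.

1.174 lb product A, 12.843 lb product B

With a, b = lb per 1000 ft² of product A and product B:
K₂O: 0.39·a + 0.05·b = 1.1
N: 0.19·a + 0.115·b = 1.7
From row1: a = (1.1 − 0.05·b) / 0.39.
Into row2: 0.19·(1.1 − 0.05·b)/0.39 + 0.115·b = 1.7 → b = 12.842999, a = 1.17397.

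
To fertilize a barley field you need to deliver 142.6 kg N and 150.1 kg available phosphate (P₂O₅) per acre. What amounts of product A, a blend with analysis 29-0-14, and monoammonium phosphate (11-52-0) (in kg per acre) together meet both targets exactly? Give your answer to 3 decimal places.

Let a = kg of product A, b = kg of monoammonium phosphate (per acre).
N: 0.29·a + 0.11·b = 142.6
P₂O₅: 0·a + 0.52·b = 150.1
Solving simultaneously: a = 382.2347, b = 288.6538.

382.235 kg product A, 288.654 kg monoammonium phosphate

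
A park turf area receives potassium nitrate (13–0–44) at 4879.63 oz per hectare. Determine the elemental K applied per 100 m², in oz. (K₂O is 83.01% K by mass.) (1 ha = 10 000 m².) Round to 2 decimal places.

17.82 oz K per hundred sq m

K₂O per hectare = 4879.63 × 44% = 2147.04 oz.
Elemental K = 2147.04 × 0.8301 = 1782.26 oz per hectare.
Convert to per 100 m²: 1782.26 × 0.01 = 17.8226 oz.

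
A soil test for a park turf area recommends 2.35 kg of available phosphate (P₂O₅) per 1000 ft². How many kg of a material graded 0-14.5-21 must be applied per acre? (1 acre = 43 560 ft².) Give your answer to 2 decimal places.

705.97 kg of product per acre

Product per 1000 ft² = 2.35 / 14.5% = 16.2069 kg.
Convert to per acre: 16.2069 × 43.56 = 705.972 kg.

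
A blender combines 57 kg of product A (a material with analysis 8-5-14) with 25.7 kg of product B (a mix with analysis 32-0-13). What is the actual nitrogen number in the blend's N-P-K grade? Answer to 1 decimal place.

15.5% N

Total mass = 57 + 25.7 = 82.7 kg.
N mass = 8%×57 + 32%×25.7 = 12.784 kg.
% N = 12.784 / 82.7 = 15.4583%.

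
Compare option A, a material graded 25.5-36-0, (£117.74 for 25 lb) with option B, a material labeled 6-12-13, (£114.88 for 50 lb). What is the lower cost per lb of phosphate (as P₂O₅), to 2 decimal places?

option A: P₂O₅ per bag = 25 × 36% = 9 lb; cost = 117.74 / 9 = £13.0822/lb P₂O₅.
option B: P₂O₅ per bag = 50 × 12% = 6 lb; cost = 114.88 / 6 = £19.1467/lb P₂O₅.
option A is cheaper.

£13.08 per lb P₂O₅ (option A)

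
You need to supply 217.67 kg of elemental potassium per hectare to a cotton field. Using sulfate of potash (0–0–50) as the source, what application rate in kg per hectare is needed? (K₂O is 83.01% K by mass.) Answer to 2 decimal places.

524.44 kg of product per hectare

As K₂O: 217.67 / 0.8301 = 262.221 kg per hectare.
Product per hectare = 262.221 / 50% = 524.443 kg.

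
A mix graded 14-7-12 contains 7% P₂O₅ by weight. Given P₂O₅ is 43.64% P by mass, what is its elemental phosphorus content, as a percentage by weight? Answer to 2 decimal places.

3.05% P

%P = 7 × 0.4364 = 3.0548%.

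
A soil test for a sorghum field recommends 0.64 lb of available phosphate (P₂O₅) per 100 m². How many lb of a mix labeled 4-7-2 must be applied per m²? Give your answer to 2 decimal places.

Product per 100 m² = 0.64 / 7% = 9.14286 lb.
Convert to per m²: 9.14286 × 0.01 = 0.0914286 lb.

0.09 lb of product per sq m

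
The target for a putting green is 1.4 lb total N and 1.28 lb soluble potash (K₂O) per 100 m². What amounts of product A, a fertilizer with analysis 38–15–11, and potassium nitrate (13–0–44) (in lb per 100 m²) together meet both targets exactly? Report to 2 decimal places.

With a, b = lb per 100 m² of product A and potassium nitrate:
N: 0.38·a + 0.13·b = 1.4
K₂O: 0.11·a + 0.44·b = 1.28
Solving simultaneously: a = 2.94048, b = 2.17397.

2.94 lb product A, 2.17 lb potassium nitrate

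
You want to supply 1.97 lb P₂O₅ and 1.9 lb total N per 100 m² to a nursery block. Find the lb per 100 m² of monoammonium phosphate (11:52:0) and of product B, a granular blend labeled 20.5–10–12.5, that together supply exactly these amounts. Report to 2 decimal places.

2.24 lb monoammonium phosphate, 8.07 lb product B

With a, b = lb per 100 m² of monoammonium phosphate and product B:
P₂O₅: 0.52·a + 0.1·b = 1.97
N: 0.11·a + 0.205·b = 1.9
Solving simultaneously: a = 2.23692, b = 8.06799.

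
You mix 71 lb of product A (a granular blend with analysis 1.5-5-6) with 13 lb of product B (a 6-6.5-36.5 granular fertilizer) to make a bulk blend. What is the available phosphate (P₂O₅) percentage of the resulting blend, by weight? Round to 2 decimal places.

5.23% P₂O₅

Total mass = 71 + 13 = 84 lb.
P₂O₅ mass = 5%×71 + 6.5%×13 = 4.395 lb.
% P₂O₅ = 4.395 / 84 = 5.23214%.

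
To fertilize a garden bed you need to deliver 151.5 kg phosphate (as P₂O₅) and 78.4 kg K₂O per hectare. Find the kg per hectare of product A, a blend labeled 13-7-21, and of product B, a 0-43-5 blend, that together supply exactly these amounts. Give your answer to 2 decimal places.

301.12 kg product A, 303.31 kg product B

With a, b = kg per hectare of product A and product B:
P₂O₅: 0.07·a + 0.43·b = 151.5
K₂O: 0.21·a + 0.05·b = 78.4
Solving simultaneously: a = 301.118, b = 303.306.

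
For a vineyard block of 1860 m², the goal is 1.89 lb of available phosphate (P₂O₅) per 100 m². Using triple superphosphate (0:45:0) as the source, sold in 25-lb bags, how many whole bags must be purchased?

4 bags

Product per 100 m² = 1.89 / 45% = 4.2 lb.
Total product = 4.2 × 1860 / 100 = 78.12 lb.
Bags = ⌈78.12 / 25⌉ = 4.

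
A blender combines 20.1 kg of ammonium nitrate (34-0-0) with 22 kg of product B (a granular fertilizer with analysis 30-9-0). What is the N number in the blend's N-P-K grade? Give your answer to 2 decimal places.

31.91% N

Total mass = 20.1 + 22 = 42.1 kg.
N mass = 34%×20.1 + 30%×22 = 13.434 kg.
% N = 13.434 / 42.1 = 31.9097%.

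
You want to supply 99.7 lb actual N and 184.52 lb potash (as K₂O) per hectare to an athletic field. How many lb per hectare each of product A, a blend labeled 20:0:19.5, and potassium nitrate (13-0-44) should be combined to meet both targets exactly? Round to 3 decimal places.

With a, b = lb per hectare of product A and potassium nitrate:
N: 0.2·a + 0.13·b = 99.7
K₂O: 0.195·a + 0.44·b = 184.52
From row1: a = (99.7 − 0.13·b) / 0.2.
Into row2: 0.195·(99.7 − 0.13·b)/0.2 + 0.44·b = 184.52 → b = 278.73105, a = 317.3248.

317.325 lb product A, 278.731 lb potassium nitrate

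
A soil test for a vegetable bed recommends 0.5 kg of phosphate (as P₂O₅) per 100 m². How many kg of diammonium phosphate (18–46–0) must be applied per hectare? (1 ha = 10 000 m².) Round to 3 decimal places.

108.696 kg of product per hectare

Product per 100 m² = 0.5 / 46% = 1.08696 kg.
Convert to per hectare: 1.08696 × 100 = 108.6957 kg.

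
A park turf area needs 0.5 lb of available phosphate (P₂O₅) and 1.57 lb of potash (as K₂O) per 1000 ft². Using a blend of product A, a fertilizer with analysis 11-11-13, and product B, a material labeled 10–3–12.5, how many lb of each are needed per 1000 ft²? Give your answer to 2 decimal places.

Per-1000 ft² balance (a = product A, b = product B):
P₂O₅: 0.11·a + 0.03·b = 0.5
K₂O: 0.13·a + 0.125·b = 1.57
Eliminate b: (row1) − 0.03/0.125·(row2) → 0.0788·a = 0.1232, so a = 1.56345.
Then b = (1.57 − 0.13·1.56345) / 0.125 = 10.934.

1.56 lb product A, 10.93 lb product B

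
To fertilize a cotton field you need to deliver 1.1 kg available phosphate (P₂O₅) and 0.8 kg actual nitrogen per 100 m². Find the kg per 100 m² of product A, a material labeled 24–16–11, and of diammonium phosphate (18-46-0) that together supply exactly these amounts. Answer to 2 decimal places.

Let a = kg of product A, b = kg of diammonium phosphate (per 100 m²).
P₂O₅: 0.16·a + 0.46·b = 1.1
N: 0.24·a + 0.18·b = 0.8
Eliminate b: (row1) − 0.46/0.18·(row2) → -0.453333·a = -0.944444, so a = 2.08333.
Then b = (0.8 − 0.24·2.08333) / 0.18 = 1.66667.

2.08 kg product A, 1.67 kg diammonium phosphate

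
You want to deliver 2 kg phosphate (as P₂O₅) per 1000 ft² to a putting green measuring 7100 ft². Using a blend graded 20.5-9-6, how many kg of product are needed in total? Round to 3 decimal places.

Product per 1000 ft² = 2 / 9% = 22.2222 kg.
Total product = 22.2222 × 7100 / 1000 = 157.7778 kg.

157.778 kg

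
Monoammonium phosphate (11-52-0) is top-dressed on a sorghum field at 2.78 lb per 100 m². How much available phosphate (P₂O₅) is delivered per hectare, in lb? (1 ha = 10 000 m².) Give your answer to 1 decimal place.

P₂O₅ per 100 m² = 2.78 × 52% = 1.4456 lb.
Convert to per hectare: 1.4456 × 100 = 144.56 lb.

144.6 lb P₂O₅ per hectare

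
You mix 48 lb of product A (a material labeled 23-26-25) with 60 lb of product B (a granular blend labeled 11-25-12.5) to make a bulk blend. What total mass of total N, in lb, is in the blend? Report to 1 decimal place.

N mass = 23%×48 + 11%×60 = 17.64 lb.

17.6 lb N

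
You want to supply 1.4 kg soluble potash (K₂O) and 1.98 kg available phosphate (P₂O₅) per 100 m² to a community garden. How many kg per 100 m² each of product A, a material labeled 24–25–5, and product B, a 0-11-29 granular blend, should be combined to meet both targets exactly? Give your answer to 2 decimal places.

With a, b = kg per 100 m² of product A and product B:
K₂O: 0.05·a + 0.29·b = 1.4
P₂O₅: 0.25·a + 0.11·b = 1.98
Eliminate a: (row1) − 0.05/0.25·(row2) → 0.268·b = 1.004, so b = 3.74627.
Back-substitute: a = (1.4 − 0.29·3.74627) / 0.05 = 6.27164.

6.27 kg product A, 3.75 kg product B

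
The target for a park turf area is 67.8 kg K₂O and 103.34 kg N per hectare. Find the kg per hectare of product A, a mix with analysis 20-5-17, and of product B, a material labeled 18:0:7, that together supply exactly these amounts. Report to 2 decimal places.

With a, b = kg per hectare of product A and product B:
K₂O: 0.17·a + 0.07·b = 67.8
N: 0.2·a + 0.18·b = 103.34
Solving simultaneously: a = 299.4096, b = 241.434.

299.41 kg product A, 241.43 kg product B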